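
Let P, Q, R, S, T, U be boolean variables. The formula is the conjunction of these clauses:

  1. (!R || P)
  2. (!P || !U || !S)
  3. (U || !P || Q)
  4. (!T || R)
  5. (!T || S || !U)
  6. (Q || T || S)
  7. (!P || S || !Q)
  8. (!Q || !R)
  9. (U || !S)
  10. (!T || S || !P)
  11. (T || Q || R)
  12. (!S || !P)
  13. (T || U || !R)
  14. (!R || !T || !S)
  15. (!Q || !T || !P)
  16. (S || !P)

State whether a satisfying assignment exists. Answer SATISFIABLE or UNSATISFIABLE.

SATISFIABLE

Branch on P: take P = False.
  then R is forced to False.
  then T is forced to False.
  then Q is forced to True.
Branch on S: take S = False.
U is now unconstrained; take U = True.
So P=0, Q=1, R=0, S=0, T=0, U=1 is a satisfying assignment.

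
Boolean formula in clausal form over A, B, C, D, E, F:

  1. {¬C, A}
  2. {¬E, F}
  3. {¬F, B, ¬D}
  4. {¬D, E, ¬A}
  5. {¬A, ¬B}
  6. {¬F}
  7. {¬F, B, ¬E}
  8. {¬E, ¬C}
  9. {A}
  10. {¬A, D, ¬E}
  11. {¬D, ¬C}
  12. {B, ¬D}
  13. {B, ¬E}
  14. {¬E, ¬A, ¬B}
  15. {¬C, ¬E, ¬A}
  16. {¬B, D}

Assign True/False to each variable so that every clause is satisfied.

Unit propagation: (¬F) forces F = False.
The clause (¬E) is unit: E must be False.
The clause (A) is unit: A must be True.
The clause (¬D) is unit: D must be False.
Unit propagation: (¬B) forces B = False.
C is now unconstrained; take C = True.
Check each clause:
  1. {¬C, A} — A is true.
  2. {F, ¬E} — ¬E is true.
  3. {B, ¬F, ¬D} — ¬F is true.
  4. {¬A, E, ¬D} — ¬D is true.
  5. {¬A, ¬B} — ¬B is true.
  6. {¬F} — ¬F is true.
  7. {¬F, ¬E, B} — ¬F is true.
  8. {¬E, ¬C} — ¬E is true.
  9. {A} — A is true.
  10. {D, ¬E, ¬A} — ¬E is true.
  11. {¬C, ¬D} — ¬D is true.
  12. {B, ¬D} — ¬D is true.
  13. {B, ¬E} — ¬E is true.
  14. {¬A, ¬B, ¬E} — ¬E is true.
  15. {¬C, ¬A, ¬E} — ¬E is true.
  16. {D, ¬B} — ¬B is true.

A=True, B=False, C=True, D=False, E=False, F=False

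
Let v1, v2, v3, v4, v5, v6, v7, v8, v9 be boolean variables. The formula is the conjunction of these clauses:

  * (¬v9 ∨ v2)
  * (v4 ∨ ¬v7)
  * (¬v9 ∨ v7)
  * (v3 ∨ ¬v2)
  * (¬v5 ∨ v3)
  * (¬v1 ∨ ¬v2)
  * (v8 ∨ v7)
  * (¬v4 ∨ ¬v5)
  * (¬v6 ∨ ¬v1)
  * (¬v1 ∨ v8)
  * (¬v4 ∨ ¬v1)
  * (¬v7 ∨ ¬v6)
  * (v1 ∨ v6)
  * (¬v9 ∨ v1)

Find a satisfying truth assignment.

v1 = 0, v2 = 0, v3 = 1, v4 = 0, v5 = 0, v6 = 1, v7 = 0, v8 = 1, v9 = 0

Check each clause:
  1. (v2 ∨ ¬v9) — ¬v9 is true.
  2. (v4 ∨ ¬v7) — ¬v7 is true.
  3. (v7 ∨ ¬v9) — ¬v9 is true.
  4. (¬v2 ∨ v3) — v3 is true.
  5. (¬v5 ∨ v3) — v3 is true.
  6. (¬v2 ∨ ¬v1) — ¬v2 is true.
  7. (v8 ∨ v7) — v8 is true.
  8. (¬v4 ∨ ¬v5) — ¬v5 is true.
  9. (¬v1 ∨ ¬v6) — ¬v1 is true.
  10. (v8 ∨ ¬v1) — v8 is true.
  11. (¬v1 ∨ ¬v4) — ¬v4 is true.
  12. (¬v7 ∨ ¬v6) — ¬v7 is true.
  13. (v6 ∨ v1) — v6 is true.
  14. (v1 ∨ ¬v9) — ¬v9 is true.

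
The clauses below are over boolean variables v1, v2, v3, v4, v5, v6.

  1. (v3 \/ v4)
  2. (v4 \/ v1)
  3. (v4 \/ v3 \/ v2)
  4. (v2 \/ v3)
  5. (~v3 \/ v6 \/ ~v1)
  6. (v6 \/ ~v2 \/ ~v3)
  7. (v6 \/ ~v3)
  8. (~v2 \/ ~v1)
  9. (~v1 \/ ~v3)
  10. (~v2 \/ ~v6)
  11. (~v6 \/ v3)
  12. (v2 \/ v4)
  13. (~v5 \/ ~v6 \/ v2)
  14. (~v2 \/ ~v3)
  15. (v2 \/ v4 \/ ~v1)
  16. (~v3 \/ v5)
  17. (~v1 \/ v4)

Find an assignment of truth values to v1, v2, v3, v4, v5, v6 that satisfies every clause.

v1 = 0, v2 = 1, v3 = 0, v4 = 1, v5 = 1, v6 = 0

Check each clause:
  1. (v3 \/ v4) — v4 is true.
  2. (v4 \/ v1) — v4 is true.
  3. (v4 \/ v3 \/ v2) — v2 is true.
  4. (v2 \/ v3) — v2 is true.
  5. (~v3 \/ v6 \/ ~v1) — ~v3 is true.
  6. (v6 \/ ~v3 \/ ~v2) — ~v3 is true.
  7. (v6 \/ ~v3) — ~v3 is true.
  8. (~v1 \/ ~v2) — ~v1 is true.
  9. (~v3 \/ ~v1) — ~v3 is true.
  10. (~v6 \/ ~v2) — ~v6 is true.
  11. (v3 \/ ~v6) — ~v6 is true.
  12. (v2 \/ v4) — v2 is true.
  13. (~v6 \/ ~v5 \/ v2) — v2 is true.
  14. (~v3 \/ ~v2) — ~v3 is true.
  15. (~v1 \/ v4 \/ v2) — v2 is true.
  16. (~v3 \/ v5) — v5 is true.
  17. (v4 \/ ~v1) — v4 is true.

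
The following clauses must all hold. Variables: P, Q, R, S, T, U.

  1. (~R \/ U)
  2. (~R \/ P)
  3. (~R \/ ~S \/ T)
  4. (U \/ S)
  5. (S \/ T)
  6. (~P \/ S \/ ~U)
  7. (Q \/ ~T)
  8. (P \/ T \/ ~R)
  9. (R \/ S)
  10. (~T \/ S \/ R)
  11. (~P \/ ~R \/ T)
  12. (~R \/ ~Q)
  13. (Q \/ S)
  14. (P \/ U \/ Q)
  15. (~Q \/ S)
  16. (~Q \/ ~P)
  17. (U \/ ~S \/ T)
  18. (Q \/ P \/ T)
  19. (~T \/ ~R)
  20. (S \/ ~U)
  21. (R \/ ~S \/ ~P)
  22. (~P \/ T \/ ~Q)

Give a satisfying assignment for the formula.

Set P = False and propagate.
  then R is forced to False.
  then S is forced to True.
For the remaining variables, Q = True, T = False, U = True works.

P=F  Q=T  R=F  S=T  T=F  U=T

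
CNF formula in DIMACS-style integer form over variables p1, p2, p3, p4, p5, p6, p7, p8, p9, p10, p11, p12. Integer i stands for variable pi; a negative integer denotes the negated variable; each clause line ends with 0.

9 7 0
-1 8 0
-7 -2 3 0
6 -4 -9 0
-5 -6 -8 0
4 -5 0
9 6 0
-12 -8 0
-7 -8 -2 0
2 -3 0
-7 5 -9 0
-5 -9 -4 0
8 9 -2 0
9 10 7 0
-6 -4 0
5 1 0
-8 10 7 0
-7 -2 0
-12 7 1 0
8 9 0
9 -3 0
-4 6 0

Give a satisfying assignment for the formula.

p1=T, p2=T, p3=T, p4=F, p5=F, p6=F, p7=F, p8=T, p9=T, p10=T, p11=T, p12=F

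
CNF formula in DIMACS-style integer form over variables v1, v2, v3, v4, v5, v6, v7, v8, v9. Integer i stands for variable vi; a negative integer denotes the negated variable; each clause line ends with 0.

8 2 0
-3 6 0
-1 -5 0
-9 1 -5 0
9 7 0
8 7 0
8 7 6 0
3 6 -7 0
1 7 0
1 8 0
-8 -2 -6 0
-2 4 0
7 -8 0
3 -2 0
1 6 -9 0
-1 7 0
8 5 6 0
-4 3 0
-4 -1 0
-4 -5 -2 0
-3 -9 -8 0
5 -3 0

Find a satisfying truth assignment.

v1 = False, v2 = False, v3 = False, v4 = False, v5 = True, v6 = True, v7 = True, v8 = True, v9 = False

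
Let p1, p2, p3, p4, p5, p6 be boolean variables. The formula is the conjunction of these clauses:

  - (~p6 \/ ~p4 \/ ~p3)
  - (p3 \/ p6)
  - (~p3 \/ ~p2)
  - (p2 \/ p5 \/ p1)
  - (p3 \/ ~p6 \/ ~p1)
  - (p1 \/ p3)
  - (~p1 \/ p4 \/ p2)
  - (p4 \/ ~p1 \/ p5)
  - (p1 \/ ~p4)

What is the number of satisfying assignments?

Satisfying assignments:
  p1=F p2=F p3=T p4=F p5=T p6=F
  p1=F p2=F p3=T p4=F p5=T p6=T
  p1=T p2=F p3=T p4=T p5=F p6=F
  p1=T p2=F p3=T p4=T p5=T p6=F
Count: 4.

4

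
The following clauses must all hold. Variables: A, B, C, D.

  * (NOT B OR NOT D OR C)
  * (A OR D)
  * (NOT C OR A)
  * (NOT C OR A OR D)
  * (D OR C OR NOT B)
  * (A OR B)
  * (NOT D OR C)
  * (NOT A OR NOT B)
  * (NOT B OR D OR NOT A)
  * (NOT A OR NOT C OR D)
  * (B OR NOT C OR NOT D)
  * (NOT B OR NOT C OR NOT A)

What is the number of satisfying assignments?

1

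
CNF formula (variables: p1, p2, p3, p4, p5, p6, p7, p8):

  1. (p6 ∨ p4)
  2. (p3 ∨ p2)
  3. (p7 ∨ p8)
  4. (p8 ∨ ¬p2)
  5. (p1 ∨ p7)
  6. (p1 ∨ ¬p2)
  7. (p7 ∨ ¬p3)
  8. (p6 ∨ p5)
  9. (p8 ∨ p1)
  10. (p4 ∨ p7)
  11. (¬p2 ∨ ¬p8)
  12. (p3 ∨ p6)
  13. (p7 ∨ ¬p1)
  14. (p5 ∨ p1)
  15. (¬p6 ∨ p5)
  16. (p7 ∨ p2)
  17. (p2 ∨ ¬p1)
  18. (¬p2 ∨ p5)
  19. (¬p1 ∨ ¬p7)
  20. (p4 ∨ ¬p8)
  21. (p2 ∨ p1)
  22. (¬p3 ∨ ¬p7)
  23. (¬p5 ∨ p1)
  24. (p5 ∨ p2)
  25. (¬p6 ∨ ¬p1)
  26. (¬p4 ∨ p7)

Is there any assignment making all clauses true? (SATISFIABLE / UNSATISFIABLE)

UNSATISFIABLE

p1 = True:
  propagation gives p7=True; an empty clause results — contradiction.
p1 = False:
  propagation gives p7=True, p2=False; an empty clause results — contradiction.
Every branch closes, so no satisfying assignment exists.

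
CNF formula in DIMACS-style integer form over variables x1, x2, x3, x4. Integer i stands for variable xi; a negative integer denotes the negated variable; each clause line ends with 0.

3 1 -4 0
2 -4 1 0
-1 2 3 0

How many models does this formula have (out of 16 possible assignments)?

Case analysis on x1 and x2:
  x1=T, x2=T: remaining (x3,x4) ∈ {(F,F); (F,T); (T,F); (T,T)} — 4.
  x1=T, x2=F: remaining (x3,x4) ∈ {(T,F); (T,T)} — 2.
  x1=F, x2=T: remaining (x3,x4) ∈ {(F,F); (T,F); (T,T)} — 3.
  x1=F, x2=F: remaining (x3,x4) ∈ {(F,F); (T,F)} — 2.
Total: 4 + 2 + 3 + 2 = 11.

11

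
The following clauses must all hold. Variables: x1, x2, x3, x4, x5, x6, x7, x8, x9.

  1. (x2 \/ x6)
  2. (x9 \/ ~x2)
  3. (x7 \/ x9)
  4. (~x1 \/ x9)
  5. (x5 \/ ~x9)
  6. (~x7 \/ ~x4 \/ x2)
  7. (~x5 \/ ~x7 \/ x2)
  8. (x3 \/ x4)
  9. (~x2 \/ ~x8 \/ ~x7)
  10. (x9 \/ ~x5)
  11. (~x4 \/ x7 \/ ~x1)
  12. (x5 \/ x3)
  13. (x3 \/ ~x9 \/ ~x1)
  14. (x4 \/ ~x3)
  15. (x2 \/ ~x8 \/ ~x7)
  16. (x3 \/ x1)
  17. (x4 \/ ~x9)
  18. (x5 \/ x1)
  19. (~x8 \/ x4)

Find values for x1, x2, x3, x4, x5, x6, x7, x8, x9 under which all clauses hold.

x1 = 0, x2 = 1, x3 = 1, x4 = 1, x5 = 1, x6 = 0, x7 = 1, x8 = 0, x9 = 1

Check each clause:
  1. (x2 \/ x6) — x2 is true.
  2. (x9 \/ ~x2) — x9 is true.
  3. (x7 \/ x9) — x9 is true.
  4. (x9 \/ ~x1) — x9 is true.
  5. (~x9 \/ x5) — x5 is true.
  6. (x2 \/ ~x4 \/ ~x7) — x2 is true.
  7. (~x7 \/ x2 \/ ~x5) — x2 is true.
  8. (x3 \/ x4) — x3 is true.
  9. (~x2 \/ ~x8 \/ ~x7) — ~x8 is true.
  10. (x9 \/ ~x5) — x9 is true.
  11. (~x4 \/ x7 \/ ~x1) — ~x1 is true.
  12. (x3 \/ x5) — x3 is true.
  13. (~x9 \/ ~x1 \/ x3) — x3 is true.
  14. (~x3 \/ x4) — x4 is true.
  15. (~x8 \/ x2 \/ ~x7) — ~x8 is true.
  16. (x1 \/ x3) — x3 is true.
  17. (~x9 \/ x4) — x4 is true.
  18. (x5 \/ x1) — x5 is true.
  19. (x4 \/ ~x8) — ~x8 is true.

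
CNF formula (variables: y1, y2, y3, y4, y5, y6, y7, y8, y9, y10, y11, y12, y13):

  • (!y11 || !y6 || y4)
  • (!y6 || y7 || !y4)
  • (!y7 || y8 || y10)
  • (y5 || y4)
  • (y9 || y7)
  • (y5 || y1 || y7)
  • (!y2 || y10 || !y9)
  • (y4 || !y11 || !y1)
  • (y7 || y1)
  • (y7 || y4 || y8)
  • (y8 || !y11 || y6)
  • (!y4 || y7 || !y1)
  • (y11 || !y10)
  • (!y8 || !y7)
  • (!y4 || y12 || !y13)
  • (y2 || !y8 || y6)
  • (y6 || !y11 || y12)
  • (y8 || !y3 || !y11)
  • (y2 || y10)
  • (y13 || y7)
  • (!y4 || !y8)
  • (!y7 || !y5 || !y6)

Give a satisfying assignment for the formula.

y1=0, y2=1, y3=0, y4=1, y5=0, y6=1, y7=1, y8=0, y9=1, y10=1, y11=1, y12=0, y13=0

y3 occurs only negated in the remaining clauses — set y3 = False.
Branch on y1: take y1 = False.
  then y7 is forced to True.
  then y8 is forced to False.
  then y10 is forced to True.
  then y11 is forced to True.
  then y6 is forced to True.
  then y4 is forced to True.
  then y5 is forced to False.
For the remaining variables, y2 = True, y9 = True, y12 = False, y13 = False works.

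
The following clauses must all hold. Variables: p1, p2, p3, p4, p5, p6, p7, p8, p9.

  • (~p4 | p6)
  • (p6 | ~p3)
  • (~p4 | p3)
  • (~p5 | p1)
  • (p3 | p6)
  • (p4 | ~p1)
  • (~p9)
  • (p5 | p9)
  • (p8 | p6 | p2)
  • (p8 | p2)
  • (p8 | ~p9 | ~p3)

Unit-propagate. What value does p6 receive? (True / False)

(~p9) is a unit clause: p9 = False.
In (p5 | p9), p9 is now false; p5 must hold, so p5 = True.
In (p1 | ~p5), ~p5 is now false; p1 must hold, so p1 = True.
(~p1 | p4) with p1 = True leaves only p4, so p4 = True.
(~p4 | p6): since p4 = True, the clause reduces to (p6). p6 = True.

True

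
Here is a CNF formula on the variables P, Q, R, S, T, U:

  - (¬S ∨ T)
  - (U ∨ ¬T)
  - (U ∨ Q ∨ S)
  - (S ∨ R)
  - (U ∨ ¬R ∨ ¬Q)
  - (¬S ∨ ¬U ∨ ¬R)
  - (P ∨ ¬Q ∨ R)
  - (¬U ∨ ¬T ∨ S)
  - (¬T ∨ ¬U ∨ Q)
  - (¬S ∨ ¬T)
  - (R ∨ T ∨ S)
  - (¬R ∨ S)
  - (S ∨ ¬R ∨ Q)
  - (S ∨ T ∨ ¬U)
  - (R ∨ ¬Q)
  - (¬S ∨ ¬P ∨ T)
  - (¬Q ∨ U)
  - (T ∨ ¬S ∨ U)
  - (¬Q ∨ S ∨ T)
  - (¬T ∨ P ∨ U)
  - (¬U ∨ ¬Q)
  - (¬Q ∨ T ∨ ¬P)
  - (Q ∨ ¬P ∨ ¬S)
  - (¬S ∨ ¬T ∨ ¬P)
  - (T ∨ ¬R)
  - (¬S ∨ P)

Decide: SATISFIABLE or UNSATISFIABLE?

UNSATISFIABLE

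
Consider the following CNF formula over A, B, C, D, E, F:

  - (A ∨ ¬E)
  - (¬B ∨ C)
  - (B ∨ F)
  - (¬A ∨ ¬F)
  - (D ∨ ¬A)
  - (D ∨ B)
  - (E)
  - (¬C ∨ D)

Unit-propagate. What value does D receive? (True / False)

Unit clause (E) sets E = True.
In (A ∨ ¬E), ¬E is now false; A must hold, so A = True.
From (¬A ∨ ¬F) and A = True: F = False.
From (B ∨ F) and F = False: B = True.
(¬B ∨ C) with B = True leaves only C, so C = True.
From (¬A ∨ D) and A = True: D = True.

True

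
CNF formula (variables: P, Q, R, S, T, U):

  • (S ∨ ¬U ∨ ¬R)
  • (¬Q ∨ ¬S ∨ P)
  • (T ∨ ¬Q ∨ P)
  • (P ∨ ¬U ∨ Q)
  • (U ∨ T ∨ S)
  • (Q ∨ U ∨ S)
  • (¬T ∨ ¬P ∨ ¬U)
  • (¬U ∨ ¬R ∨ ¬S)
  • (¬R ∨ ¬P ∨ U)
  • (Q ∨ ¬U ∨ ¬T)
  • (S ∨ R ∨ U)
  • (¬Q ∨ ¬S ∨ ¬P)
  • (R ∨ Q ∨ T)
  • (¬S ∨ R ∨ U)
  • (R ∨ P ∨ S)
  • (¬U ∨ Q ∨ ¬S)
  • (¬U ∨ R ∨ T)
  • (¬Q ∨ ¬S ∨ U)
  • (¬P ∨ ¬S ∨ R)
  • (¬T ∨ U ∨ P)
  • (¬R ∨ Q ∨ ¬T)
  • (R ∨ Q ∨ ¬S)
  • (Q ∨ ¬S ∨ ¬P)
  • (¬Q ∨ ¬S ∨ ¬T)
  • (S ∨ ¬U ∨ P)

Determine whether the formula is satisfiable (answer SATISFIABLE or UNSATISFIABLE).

SATISFIABLE

Branch on P: take P = False.
The remaining clauses are satisfied by Q = False, R = True, S = True, T = False, U = False.
So P = False  Q = False  R = True  S = True  T = False  U = False is a satisfying assignment.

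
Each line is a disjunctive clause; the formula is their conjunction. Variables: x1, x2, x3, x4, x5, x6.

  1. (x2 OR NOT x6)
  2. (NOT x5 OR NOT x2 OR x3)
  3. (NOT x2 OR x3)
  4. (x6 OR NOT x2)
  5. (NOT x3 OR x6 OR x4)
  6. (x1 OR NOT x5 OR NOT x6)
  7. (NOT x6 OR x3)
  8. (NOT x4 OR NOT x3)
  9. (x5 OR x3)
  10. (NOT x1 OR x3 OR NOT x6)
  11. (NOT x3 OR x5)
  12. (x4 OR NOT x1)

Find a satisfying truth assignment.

x1 = F, x2 = F, x3 = F, x4 = T, x5 = T, x6 = F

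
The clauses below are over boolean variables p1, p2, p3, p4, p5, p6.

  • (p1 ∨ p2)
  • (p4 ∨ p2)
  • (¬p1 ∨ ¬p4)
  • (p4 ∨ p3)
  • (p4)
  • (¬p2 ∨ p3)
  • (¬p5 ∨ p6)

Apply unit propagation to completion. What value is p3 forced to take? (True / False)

True

(p4) stands alone — p4 = True.
(¬p4 ∨ ¬p1) with p4 = True leaves only ¬p1, so p1 = False.
In (p1 ∨ p2), p1 is now false; p2 must hold, so p2 = True.
(p3 ∨ ¬p2): since p2 = True, the clause reduces to (p3). p3 = True.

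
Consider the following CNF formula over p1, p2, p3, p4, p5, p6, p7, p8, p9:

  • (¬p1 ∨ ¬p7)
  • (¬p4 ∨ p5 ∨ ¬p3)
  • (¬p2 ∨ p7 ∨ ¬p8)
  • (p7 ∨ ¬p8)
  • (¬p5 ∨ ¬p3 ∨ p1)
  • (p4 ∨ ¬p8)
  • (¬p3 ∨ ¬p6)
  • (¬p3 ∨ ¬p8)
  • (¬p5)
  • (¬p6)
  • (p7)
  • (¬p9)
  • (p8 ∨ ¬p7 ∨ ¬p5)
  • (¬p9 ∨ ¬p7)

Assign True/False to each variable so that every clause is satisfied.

p1=False, p2=True, p3=False, p4=True, p5=False, p6=False, p7=True, p8=False, p9=False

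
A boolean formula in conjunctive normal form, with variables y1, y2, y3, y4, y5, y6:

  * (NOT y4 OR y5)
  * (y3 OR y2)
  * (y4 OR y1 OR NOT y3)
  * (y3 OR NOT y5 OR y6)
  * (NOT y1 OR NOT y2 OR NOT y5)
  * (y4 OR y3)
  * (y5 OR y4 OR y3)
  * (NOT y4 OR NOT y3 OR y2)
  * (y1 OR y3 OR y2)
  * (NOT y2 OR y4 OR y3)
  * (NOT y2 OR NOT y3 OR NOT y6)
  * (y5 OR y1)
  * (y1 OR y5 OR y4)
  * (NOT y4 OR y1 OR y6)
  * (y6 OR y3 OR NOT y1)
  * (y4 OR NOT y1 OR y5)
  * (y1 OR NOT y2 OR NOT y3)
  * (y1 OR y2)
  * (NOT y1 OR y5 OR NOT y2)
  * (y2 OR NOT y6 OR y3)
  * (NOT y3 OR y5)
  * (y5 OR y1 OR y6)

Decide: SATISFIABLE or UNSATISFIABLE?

Try y1 = True.
Try y2 = False.
  then y3 is forced to True.
  then y4 is forced to False.
  then y5 is forced to True.
y6 is now unconstrained; take y6 = True.
So y1 = True  y2 = False  y3 = True  y4 = False  y5 = True  y6 = True is a satisfying assignment.

SATISFIABLE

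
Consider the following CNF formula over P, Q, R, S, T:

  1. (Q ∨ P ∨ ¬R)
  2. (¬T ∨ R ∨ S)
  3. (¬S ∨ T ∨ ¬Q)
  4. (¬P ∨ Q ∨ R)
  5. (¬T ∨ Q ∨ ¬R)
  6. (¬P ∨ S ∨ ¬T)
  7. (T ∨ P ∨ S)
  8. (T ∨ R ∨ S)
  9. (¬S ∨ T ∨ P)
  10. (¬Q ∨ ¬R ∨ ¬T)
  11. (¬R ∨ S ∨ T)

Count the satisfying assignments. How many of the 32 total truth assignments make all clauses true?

4

The models are:
  P=F Q=F R=F S=T T=T
  P=F Q=T R=F S=T T=T
  P=T Q=F R=T S=T T=F
  P=T Q=T R=F S=T T=T
That's 4 in total.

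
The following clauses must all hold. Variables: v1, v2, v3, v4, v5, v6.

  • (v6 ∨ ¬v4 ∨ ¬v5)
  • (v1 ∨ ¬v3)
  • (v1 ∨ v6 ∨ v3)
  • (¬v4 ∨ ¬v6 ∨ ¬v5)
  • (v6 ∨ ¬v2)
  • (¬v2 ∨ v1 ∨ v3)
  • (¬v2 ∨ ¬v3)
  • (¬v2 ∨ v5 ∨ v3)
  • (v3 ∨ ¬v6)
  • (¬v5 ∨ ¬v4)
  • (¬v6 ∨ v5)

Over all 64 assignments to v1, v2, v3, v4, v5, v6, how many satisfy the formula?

Satisfying assignments:
  v1=T v2=F v3=F v4=F v5=F v6=F
  v1=T v2=F v3=F v4=F v5=T v6=F
  v1=T v2=F v3=F v4=T v5=F v6=F
  v1=T v2=F v3=T v4=F v5=F v6=F
  v1=T v2=F v3=T v4=F v5=T v6=F
  v1=T v2=F v3=T v4=F v5=T v6=T
  v1=T v2=F v3=T v4=T v5=F v6=F
Count: 7.

7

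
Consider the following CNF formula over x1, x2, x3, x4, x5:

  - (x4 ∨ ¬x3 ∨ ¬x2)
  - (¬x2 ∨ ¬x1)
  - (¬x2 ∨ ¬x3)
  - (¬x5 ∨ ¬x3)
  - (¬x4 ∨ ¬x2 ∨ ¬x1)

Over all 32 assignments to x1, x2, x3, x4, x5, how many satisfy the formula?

16

Case analysis on x2 and x3:
  x2=T, x3=T: a clause becomes empty — 0.
  x2=T, x3=F: remaining (x1,x4,x5) ∈ {(F,F,F); (F,F,T); (F,T,F); (F,T,T)} — 4.
  x2=F, x3=T: remaining (x1,x4,x5) ∈ {(F,F,F); (F,T,F); (T,F,F); (T,T,F)} — 4.
  x2=F, x3=F: x1, x4, x5 free → 2^3 = 8.
Total: 0 + 4 + 4 + 8 = 16.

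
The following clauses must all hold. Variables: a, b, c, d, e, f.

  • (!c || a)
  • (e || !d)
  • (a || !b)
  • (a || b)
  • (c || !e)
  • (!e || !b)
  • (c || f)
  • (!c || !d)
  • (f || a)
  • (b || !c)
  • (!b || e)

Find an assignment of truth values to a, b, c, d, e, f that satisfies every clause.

a = 1, b = 0, c = 0, d = 0, e = 0, f = 1

a occurs only positively in the remaining clauses — set a = True.
Pure literal: d appears only negated; assign d = False.
Try b = False.
  then c is forced to False.
  then e is forced to False.
  then f is forced to True.
Every clause has at least one true literal under this assignment.
Check each clause:
  1. (!c || a) — a is true.
  2. (!d || e) — !d is true.
  3. (!b || a) — a is true.
  4. (b || a) — a is true.
  5. (!e || c) — !e is true.
  6. (!e || !b) — !e is true.
  7. (c || f) — f is true.
  8. (!c || !d) — !d is true.
  9. (a || f) — a is true.
  10. (!c || b) — !c is true.
  11. (!b || e) — !b is true.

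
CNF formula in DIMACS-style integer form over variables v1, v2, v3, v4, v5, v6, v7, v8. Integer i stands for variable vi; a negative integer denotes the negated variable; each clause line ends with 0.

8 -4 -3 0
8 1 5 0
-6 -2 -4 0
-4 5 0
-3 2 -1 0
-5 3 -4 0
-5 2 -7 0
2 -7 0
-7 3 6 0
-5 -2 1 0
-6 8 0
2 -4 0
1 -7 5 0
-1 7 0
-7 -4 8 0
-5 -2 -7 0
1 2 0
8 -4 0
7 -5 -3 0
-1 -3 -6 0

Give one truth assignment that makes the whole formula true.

v1=False  v2=True  v3=False  v4=False  v5=False  v6=False  v7=False  v8=True

Pure literal: v4 appears only negated; assign v4 = False.
Pure literal: v8 appears only positively; assign v8 = True.
Try v1 = False.
  then v2 is forced to True.
  then v5 is forced to False.
  then v7 is forced to False.
v3, v6 are now unconstrained; take v3 = False, v6 = False.
Check each clause:
  1. (¬v3 ∨ ¬v4 ∨ v8) — v8 is true.
  2. (v1 ∨ v5 ∨ v8) — v8 is true.
  3. (¬v2 ∨ ¬v4 ∨ ¬v6) — ¬v6 is true.
  4. (v5 ∨ ¬v4) — ¬v4 is true.
  5. (v2 ∨ ¬v1 ∨ ¬v3) — v2 is true.
  6. (¬v4 ∨ v3 ∨ ¬v5) — ¬v4 is true.
  7. (v2 ∨ ¬v5 ∨ ¬v7) — ¬v7 is true.
  8. (v2 ∨ ¬v7) — ¬v7 is true.
  9. (v3 ∨ ¬v7 ∨ v6) — ¬v7 is true.
  10. (¬v2 ∨ v1 ∨ ¬v5) — ¬v5 is true.
  11. (v8 ∨ ¬v6) — v8 is true.
  12. (v2 ∨ ¬v4) — v2 is true.
  13. (¬v7 ∨ v5 ∨ v1) — ¬v7 is true.
  14. (¬v1 ∨ v7) — ¬v1 is true.
  15. (v8 ∨ ¬v7 ∨ ¬v4) — v8 is true.
  16. (¬v7 ∨ ¬v2 ∨ ¬v5) — ¬v7 is true.
  17. (v1 ∨ v2) — v2 is true.
  18. (¬v4 ∨ v8) — v8 is true.
  19. (v7 ∨ ¬v5 ∨ ¬v3) — ¬v5 is true.
  20. (¬v3 ∨ ¬v1 ∨ ¬v6) — ¬v6 is true.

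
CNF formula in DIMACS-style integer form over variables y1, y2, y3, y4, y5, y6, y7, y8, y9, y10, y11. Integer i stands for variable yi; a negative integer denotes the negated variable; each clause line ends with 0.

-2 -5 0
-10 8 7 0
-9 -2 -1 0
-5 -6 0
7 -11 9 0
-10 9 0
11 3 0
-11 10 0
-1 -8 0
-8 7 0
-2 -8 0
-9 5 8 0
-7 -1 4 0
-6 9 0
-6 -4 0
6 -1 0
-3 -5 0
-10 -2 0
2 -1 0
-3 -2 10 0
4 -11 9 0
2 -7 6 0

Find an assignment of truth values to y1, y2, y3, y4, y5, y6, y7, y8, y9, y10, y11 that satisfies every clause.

y1 = F, y2 = F, y3 = T, y4 = F, y5 = F, y6 = T, y7 = T, y8 = T, y9 = T, y10 = F, y11 = F

Check each clause:
  1. (NOT y2 OR NOT y5) — NOT y5 is true.
  2. (y8 OR y7 OR NOT y10) — y8 is true.
  3. (NOT y1 OR NOT y2 OR NOT y9) — NOT y2 is true.
  4. (NOT y5 OR NOT y6) — NOT y5 is true.
  5. (y7 OR NOT y11 OR y9) — y9 is true.
  6. (NOT y10 OR y9) — y9 is true.
  7. (y3 OR y11) — y3 is true.
  8. (NOT y11 OR y10) — NOT y11 is true.
  9. (NOT y1 OR NOT y8) — NOT y1 is true.
  10. (y7 OR NOT y8) — y7 is true.
  11. (NOT y8 OR NOT y2) — NOT y2 is true.
  12. (y8 OR y5 OR NOT y9) — y8 is true.
  13. (NOT y7 OR y4 OR NOT y1) — NOT y1 is true.
  14. (NOT y6 OR y9) — y9 is true.
  15. (NOT y6 OR NOT y4) — NOT y4 is true.
  16. (NOT y1 OR y6) — y6 is true.
  17. (NOT y5 OR NOT y3) — NOT y5 is true.
  18. (NOT y10 OR NOT y2) — NOT y2 is true.
  19. (NOT y1 OR y2) — NOT y1 is true.
  20. (NOT y3 OR y10 OR NOT y2) — NOT y2 is true.
  21. (y9 OR y4 OR NOT y11) — y9 is true.
  22. (y2 OR NOT y7 OR y6) — y6 is true.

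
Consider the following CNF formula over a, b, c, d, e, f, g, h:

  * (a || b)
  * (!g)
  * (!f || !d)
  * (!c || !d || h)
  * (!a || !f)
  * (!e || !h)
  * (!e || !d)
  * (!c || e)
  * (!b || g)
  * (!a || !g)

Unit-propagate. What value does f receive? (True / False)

False

Unit clause (!g) sets g = False.
(!b || g): since g = False, the clause reduces to (!b). b = False.
(a || b) with b = False leaves only a, so a = True.
In (!a || !f), !a is now false; !f must hold, so f = False.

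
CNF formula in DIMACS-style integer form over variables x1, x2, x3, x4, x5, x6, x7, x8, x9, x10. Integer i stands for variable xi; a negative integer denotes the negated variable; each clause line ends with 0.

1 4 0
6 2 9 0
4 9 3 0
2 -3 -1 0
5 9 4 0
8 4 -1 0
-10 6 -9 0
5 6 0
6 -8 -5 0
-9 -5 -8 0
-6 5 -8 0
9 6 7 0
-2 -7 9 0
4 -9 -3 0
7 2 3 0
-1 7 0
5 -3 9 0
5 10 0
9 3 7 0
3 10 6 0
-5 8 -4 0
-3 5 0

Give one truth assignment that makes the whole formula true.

x1=True, x2=False, x3=False, x4=True, x5=True, x6=True, x7=True, x8=True, x9=False, x10=True

Check each clause:
  1. (x4 || x1) — x1 is true.
  2. (x9 || x6 || x2) — x6 is true.
  3. (x3 || x4 || x9) — x4 is true.
  4. (x2 || !x3 || !x1) — !x3 is true.
  5. (x9 || x4 || x5) — x4 is true.
  6. (x4 || !x1 || x8) — x8 is true.
  7. (x6 || !x10 || !x9) — x6 is true.
  8. (x6 || x5) — x5 is true.
  9. (x6 || !x8 || !x5) — x6 is true.
  10. (!x5 || !x9 || !x8) — !x9 is true.
  11. (!x8 || x5 || !x6) — x5 is true.
  12. (x6 || x9 || x7) — x6 is true.
  13. (!x2 || !x7 || x9) — !x2 is true.
  14. (x4 || !x3 || !x9) — x4 is true.
  15. (x7 || x2 || x3) — x7 is true.
  16. (!x1 || x7) — x7 is true.
  17. (x9 || x5 || !x3) — x5 is true.
  18. (x5 || x10) — x10 is true.
  19. (x9 || x3 || x7) — x7 is true.
  20. (x3 || x10 || x6) — x10 is true.
  21. (!x5 || x8 || !x4) — x8 is true.
  22. (!x3 || x5) — x5 is true.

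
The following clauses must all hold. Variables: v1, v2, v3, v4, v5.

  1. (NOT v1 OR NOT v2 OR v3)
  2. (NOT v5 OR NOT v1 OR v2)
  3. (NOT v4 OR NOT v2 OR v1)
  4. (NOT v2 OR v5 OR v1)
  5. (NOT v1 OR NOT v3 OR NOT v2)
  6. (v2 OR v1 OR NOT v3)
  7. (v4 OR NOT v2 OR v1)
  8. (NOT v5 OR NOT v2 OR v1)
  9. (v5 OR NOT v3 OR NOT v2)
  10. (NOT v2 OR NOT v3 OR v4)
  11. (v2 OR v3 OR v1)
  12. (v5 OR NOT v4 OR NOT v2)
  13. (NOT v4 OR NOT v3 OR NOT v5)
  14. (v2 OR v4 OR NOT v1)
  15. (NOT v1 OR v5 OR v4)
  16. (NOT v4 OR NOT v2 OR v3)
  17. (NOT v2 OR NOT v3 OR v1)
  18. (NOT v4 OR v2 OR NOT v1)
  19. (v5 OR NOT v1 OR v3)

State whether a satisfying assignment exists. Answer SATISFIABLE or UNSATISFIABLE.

v2 = True:
  v1 = True:
    propagation gives v3=True; an empty clause results — contradiction.
  v1 = False:
    propagation gives v4=False; an empty clause results — contradiction.
v2 = False:
  v1 = True:
    propagation gives v5=False, v4=True; an empty clause results — contradiction.
  v1 = False:
    propagation gives v3=False; an empty clause results — contradiction.
Every branch closes, so no satisfying assignment exists.

UNSATISFIABLE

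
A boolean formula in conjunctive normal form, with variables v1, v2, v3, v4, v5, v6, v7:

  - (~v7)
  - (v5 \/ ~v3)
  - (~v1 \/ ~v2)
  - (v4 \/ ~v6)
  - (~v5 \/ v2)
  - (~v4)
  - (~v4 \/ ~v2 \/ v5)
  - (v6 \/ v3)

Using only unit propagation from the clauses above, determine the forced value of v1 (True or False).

(~v7) stands alone — v7 = False.
(~v4) is a unit clause: v4 = False.
(v4 \/ ~v6) with v4 = False leaves only ~v6, so v6 = False.
(v3 \/ v6) with v6 = False leaves only v3, so v3 = True.
From (v5 \/ ~v3) and v3 = True: v5 = True.
(~v5 \/ v2) with v5 = True leaves only v2, so v2 = True.
In (~v2 \/ ~v1), ~v2 is now false; ~v1 must hold, so v1 = False.

False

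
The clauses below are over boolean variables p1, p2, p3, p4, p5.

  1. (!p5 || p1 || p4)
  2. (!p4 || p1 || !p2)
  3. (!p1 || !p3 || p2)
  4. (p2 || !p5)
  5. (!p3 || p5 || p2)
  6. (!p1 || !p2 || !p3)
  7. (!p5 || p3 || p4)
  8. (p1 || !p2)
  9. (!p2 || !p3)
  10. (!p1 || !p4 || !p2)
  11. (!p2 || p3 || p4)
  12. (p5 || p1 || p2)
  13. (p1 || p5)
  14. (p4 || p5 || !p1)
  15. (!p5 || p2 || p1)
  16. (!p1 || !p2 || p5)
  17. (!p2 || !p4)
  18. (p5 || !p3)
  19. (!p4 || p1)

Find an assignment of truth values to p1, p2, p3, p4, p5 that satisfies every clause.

p1=1, p2=0, p3=0, p4=1, p5=0

Try p1 = True.
The remaining clauses are satisfied by p2 = False, p3 = False, p4 = True, p5 = False.
Every clause has at least one true literal under this assignment.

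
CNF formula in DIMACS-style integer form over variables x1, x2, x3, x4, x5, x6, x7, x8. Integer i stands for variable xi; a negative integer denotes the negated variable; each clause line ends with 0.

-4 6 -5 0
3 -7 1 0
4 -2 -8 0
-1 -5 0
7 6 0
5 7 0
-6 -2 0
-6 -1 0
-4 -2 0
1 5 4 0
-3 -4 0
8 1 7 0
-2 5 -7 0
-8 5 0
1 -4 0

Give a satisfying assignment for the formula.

Set x1 = False and propagate.
  then x4 is forced to False.
  then x5 is forced to True.
Try x2 = True.
  then x8 is forced to False.
  then x6 is forced to False.
  then x7 is forced to True.
  then x3 is forced to True.

x1=False  x2=True  x3=True  x4=False  x5=True  x6=False  x7=True  x8=False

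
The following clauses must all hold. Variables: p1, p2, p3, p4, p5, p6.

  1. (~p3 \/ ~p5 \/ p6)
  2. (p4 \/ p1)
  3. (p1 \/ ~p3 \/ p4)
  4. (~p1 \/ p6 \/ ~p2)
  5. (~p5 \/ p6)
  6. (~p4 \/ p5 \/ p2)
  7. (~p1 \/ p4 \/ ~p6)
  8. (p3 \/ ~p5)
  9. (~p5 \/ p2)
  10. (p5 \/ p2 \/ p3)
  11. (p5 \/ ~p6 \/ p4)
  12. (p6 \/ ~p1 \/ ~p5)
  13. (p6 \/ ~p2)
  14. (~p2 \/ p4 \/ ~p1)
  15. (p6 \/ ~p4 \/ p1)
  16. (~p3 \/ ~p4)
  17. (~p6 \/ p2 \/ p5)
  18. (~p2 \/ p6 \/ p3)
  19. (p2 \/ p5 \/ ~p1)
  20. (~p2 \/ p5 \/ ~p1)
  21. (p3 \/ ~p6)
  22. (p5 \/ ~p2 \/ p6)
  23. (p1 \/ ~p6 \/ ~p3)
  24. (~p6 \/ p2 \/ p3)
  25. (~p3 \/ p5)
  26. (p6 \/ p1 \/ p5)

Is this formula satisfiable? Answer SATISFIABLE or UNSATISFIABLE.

UNSATISFIABLE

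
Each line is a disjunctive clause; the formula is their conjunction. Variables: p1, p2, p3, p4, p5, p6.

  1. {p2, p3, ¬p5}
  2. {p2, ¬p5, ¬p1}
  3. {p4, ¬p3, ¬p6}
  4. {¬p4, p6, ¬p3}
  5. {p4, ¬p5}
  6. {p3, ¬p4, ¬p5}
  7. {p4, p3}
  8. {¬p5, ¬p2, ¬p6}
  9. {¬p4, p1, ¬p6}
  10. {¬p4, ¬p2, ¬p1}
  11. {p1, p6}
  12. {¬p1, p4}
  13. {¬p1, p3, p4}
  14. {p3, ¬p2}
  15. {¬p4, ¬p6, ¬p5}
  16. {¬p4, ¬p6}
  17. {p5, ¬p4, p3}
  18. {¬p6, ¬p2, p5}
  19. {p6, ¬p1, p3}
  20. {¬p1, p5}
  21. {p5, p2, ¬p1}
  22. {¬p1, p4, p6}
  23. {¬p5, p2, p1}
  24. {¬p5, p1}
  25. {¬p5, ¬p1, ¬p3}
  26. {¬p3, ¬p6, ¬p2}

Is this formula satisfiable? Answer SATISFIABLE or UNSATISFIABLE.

p1 = True:
  propagation gives p4=True, p2=False, p5=False; an empty clause results — contradiction.
p1 = False:
  propagation gives p6=True, p4=False, p3=False; an empty clause results — contradiction.
Every branch closes, so no satisfying assignment exists.

UNSATISFIABLE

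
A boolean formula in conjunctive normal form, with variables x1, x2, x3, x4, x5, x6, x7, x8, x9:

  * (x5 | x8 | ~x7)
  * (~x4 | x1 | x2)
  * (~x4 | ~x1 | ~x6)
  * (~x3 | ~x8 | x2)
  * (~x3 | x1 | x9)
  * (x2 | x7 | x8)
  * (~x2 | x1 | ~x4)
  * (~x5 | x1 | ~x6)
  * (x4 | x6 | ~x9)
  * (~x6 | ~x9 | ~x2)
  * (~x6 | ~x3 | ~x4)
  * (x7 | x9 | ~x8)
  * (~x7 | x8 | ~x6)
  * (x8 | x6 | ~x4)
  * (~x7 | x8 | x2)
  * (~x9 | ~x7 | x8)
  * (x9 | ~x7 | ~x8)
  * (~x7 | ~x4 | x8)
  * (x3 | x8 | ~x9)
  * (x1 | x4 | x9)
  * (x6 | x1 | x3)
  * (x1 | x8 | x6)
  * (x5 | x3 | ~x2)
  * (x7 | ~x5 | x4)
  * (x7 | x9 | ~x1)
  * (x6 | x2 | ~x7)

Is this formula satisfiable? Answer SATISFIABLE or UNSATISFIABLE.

SATISFIABLE

Try x1 = True.
Try x2 = True.
Set x3 = True and propagate.
The remaining clauses are satisfied by x4 = True, x5 = False, x6 = False, x7 = False, x8 = True, x9 = True.
Every clause has at least one true literal under this assignment.
So x1 = T, x2 = T, x3 = T, x4 = T, x5 = F, x6 = F, x7 = F, x8 = T, x9 = T is a satisfying assignment.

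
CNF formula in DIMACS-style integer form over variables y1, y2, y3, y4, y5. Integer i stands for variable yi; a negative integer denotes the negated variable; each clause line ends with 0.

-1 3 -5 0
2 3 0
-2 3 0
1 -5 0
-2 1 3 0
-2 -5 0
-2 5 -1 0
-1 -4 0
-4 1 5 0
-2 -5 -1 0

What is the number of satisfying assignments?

4

Satisfying assignments:
  y1=F y2=F y3=T y4=F y5=F
  y1=F y2=T y3=T y4=F y5=F
  y1=T y2=F y3=T y4=F y5=F
  y1=T y2=F y3=T y4=F y5=T
Count: 4.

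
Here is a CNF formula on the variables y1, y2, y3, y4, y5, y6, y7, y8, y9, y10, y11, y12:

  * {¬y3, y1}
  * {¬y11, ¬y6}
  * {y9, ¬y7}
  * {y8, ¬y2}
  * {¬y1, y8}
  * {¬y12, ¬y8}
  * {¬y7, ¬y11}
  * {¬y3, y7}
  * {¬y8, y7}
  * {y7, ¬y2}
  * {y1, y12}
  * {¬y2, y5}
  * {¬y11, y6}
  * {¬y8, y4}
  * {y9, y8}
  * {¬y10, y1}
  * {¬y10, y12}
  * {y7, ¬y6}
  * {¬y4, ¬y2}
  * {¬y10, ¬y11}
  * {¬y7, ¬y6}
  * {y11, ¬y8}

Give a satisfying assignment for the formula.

y1 = False, y2 = False, y3 = False, y4 = True, y5 = False, y6 = False, y7 = False, y8 = False, y9 = True, y10 = False, y11 = False, y12 = True

y2 occurs only negated in the remaining clauses — set y2 = False.
y3 occurs only negated in the remaining clauses — set y3 = False.
Try y1 = False.
  then y12 is forced to True.
  then y8 is forced to False.
  then y9 is forced to True.
  then y10 is forced to False.
The remaining clauses are satisfied by y4 = True, y5 = False, y6 = False, y7 = False, y11 = False.
Every clause has at least one true literal under this assignment.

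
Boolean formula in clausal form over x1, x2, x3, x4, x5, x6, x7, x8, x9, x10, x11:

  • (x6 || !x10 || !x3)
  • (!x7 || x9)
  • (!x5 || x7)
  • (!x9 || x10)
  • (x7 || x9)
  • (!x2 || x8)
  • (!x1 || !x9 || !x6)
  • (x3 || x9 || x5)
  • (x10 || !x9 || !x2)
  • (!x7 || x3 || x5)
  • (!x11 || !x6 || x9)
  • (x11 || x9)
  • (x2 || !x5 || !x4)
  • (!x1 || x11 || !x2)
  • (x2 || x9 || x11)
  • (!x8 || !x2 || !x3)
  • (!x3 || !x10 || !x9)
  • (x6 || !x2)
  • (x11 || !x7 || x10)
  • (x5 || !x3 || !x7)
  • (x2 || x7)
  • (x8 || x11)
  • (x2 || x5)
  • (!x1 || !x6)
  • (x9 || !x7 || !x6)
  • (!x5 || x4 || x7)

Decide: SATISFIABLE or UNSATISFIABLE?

SATISFIABLE

Pure literal: x1 appears only negated; assign x1 = False.
Branch on x2: take x2 = True.
  then x8 is forced to True.
  then x3 is forced to False.
  then x6 is forced to True.
Try x4 = False.
Try x5 = False.
  then x9 is forced to True.
  then x10 is forced to True.
  then x7 is forced to False.
x11 is now unconstrained; take x11 = False.
Every clause has at least one true literal under this assignment.
So x1 = False, x2 = True, x3 = False, x4 = False, x5 = False, x6 = True, x7 = False, x8 = True, x9 = True, x10 = True, x11 = False is a satisfying assignment.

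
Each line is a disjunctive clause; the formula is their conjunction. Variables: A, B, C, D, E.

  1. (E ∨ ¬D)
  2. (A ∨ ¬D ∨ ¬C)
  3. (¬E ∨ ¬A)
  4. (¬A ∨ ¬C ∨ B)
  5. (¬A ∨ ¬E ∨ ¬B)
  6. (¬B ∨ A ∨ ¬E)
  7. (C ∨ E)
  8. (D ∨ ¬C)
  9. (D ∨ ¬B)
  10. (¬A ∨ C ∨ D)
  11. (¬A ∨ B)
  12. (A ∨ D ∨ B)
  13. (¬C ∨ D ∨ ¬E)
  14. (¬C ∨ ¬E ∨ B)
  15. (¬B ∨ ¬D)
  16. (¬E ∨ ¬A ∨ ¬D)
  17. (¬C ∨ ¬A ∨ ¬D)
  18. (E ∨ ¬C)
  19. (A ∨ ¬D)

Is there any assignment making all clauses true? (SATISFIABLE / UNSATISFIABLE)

UNSATISFIABLE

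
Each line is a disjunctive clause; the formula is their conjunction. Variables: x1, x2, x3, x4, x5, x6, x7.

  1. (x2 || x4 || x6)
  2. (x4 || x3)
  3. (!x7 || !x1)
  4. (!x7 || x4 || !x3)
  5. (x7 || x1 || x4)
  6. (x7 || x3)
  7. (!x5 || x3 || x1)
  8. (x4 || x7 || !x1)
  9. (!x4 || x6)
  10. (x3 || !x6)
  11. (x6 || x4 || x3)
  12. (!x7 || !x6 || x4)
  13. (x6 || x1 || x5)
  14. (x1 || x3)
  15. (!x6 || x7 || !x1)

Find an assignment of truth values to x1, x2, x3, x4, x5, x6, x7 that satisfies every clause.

x2 occurs only positively in the remaining clauses — set x2 = True.
Try x1 = False.
  then x3 is forced to True.
The remaining clauses are satisfied by x4 = True, x5 = True, x6 = True, x7 = True.

x1=False, x2=True, x3=True, x4=True, x5=True, x6=True, x7=True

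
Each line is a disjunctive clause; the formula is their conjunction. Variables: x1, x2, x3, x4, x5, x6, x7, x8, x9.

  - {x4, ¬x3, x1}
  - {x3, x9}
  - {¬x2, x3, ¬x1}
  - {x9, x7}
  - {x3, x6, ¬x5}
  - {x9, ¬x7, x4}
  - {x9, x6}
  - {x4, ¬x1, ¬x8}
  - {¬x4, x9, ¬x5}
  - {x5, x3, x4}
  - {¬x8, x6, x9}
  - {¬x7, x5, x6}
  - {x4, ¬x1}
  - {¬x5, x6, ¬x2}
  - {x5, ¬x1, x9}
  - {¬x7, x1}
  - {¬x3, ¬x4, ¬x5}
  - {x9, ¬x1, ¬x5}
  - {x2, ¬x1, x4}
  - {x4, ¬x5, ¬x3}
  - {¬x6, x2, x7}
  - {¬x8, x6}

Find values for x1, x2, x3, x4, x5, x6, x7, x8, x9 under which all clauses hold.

x1=T  x2=T  x3=T  x4=T  x5=F  x6=T  x7=T  x8=F  x9=T

Pure literal: x8 appears only negated; assign x8 = False.
Pure literal: x9 appears only positively; assign x9 = True.
Set x1 = True and propagate.
  then x4 is forced to True.
Branch on x2: take x2 = True.
  then x3 is forced to True.
  then x5 is forced to False.
Branch on x6: take x6 = True.
x7 is now unconstrained; take x7 = True.
Every clause has at least one true literal under this assignment.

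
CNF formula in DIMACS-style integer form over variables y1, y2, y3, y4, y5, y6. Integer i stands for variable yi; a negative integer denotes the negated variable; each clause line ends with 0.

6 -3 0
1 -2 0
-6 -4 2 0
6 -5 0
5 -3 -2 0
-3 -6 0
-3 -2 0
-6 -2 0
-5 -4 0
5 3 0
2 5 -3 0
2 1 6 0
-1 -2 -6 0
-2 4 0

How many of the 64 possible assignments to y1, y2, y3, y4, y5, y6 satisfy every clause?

2

Satisfying assignments:
  y1=0 y2=0 y3=0 y4=0 y5=1 y6=1
  y1=1 y2=0 y3=0 y4=0 y5=1 y6=1
That's 2 in total.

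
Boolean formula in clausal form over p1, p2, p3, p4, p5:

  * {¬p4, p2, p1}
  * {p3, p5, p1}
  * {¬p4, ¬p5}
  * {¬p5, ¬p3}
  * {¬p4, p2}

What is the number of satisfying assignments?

Case analysis on p4 and p5:
  p4=1, p5=1: a clause becomes empty — 0.
  p4=1, p5=0: remaining (p1,p2,p3) ∈ {(0,1,1); (1,1,0); (1,1,1)} — 3.
  p4=0, p5=1: remaining (p1,p2,p3) ∈ {(0,0,0); (0,1,0); (1,0,0); (1,1,0)} — 4.
  p4=0, p5=0: p2 free; 3 ways for (p1,p3) × 2^1 = 6.
Total: 0 + 3 + 4 + 6 = 13.

13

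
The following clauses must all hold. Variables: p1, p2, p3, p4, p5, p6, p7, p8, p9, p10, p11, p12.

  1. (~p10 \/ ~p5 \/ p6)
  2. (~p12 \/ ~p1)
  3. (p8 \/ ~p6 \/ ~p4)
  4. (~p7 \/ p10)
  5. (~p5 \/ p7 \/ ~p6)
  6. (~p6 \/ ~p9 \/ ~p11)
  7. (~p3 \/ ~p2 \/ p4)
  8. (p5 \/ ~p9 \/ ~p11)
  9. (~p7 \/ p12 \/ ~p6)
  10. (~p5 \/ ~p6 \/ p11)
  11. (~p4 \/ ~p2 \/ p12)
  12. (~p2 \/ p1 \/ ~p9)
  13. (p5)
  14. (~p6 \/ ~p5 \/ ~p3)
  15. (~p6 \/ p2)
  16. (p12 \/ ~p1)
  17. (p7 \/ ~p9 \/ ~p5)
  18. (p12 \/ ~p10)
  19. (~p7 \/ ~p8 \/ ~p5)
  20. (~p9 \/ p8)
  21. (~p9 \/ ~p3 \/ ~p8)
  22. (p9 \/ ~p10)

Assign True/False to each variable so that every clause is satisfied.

p1=False, p2=True, p3=False, p4=False, p5=True, p6=False, p7=False, p8=False, p9=False, p10=False, p11=True, p12=True

The clause (p5) is unit: p5 must be True.
Pure literal: p3 appears only negated; assign p3 = False.
Branch on p1: take p1 = False.
The remaining clauses are satisfied by p2 = True, p4 = False, p6 = False, p7 = False, p8 = False, p9 = False, p10 = False, p11 = True, p12 = True.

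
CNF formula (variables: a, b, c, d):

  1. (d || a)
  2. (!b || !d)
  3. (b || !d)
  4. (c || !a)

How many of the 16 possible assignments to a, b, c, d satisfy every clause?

Satisfying assignments:
  a=T b=F c=T d=F
  a=T b=T c=T d=F
Count: 2.

2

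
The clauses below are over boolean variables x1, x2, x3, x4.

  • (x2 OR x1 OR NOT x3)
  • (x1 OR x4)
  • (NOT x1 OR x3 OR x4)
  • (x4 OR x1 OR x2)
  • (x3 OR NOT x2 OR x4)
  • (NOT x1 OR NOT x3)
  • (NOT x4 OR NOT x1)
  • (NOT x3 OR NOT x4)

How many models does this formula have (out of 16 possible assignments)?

Satisfying assignments:
  x1=0 x2=0 x3=0 x4=1
  x1=0 x2=1 x3=0 x4=1
That's 2 in total.

2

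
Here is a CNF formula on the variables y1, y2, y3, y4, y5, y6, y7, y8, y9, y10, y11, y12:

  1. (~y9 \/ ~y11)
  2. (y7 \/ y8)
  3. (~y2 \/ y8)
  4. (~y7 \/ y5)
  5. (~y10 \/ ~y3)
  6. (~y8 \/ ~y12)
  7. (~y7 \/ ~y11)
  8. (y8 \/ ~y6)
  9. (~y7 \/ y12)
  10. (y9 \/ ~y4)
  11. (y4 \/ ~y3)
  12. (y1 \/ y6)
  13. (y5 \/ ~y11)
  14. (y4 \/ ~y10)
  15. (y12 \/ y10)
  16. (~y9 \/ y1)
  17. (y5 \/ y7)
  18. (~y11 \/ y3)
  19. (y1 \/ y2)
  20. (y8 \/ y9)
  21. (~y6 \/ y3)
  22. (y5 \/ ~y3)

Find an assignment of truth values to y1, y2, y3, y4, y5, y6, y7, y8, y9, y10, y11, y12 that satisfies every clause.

Pure literal: y1 appears only positively; assign y1 = True.
y5 occurs only positively in the remaining clauses — set y5 = True.
Try y2 = False.
Branch on y3: take y3 = False.
  then y11 is forced to False.
  then y6 is forced to False.
The remaining clauses are satisfied by y4 = True, y7 = False, y8 = True, y9 = True, y10 = True, y12 = False.
Every clause has at least one true literal under this assignment.

y1=True, y2=False, y3=False, y4=True, y5=True, y6=False, y7=False, y8=True, y9=True, y10=True, y11=False, y12=False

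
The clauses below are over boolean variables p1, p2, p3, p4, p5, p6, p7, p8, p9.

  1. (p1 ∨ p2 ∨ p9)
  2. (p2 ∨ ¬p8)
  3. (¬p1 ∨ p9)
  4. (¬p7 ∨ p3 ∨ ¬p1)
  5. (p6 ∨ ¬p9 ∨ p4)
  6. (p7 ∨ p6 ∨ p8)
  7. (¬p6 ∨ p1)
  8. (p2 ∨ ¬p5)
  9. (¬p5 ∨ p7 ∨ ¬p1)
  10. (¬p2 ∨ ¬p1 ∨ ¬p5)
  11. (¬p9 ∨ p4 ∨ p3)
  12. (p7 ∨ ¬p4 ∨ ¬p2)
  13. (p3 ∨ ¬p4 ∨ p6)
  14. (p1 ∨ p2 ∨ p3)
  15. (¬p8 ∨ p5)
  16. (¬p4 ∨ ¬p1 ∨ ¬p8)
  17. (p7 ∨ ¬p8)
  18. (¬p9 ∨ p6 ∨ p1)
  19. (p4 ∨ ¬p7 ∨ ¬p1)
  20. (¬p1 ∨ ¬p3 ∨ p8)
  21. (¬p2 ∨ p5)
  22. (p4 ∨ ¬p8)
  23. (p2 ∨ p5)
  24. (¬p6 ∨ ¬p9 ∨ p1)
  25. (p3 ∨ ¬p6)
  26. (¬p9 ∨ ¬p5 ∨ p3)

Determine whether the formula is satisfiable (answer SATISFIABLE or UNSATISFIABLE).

SATISFIABLE

Branch on p1: take p1 = False.
  then p6 is forced to False.
  then p9 is forced to False.
  then p2 is forced to True.
  then p5 is forced to True.
Branch on p3: take p3 = True.
Try p4 = False.
  then p8 is forced to False.
  then p7 is forced to True.
Every clause has at least one true literal under this assignment.
So p1=0, p2=1, p3=1, p4=0, p5=1, p6=0, p7=1, p8=0, p9=0 is a satisfying assignment.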